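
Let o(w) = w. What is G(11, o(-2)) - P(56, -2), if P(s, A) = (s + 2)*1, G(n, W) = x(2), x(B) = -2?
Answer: -60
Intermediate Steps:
G(n, W) = -2
P(s, A) = 2 + s (P(s, A) = (2 + s)*1 = 2 + s)
G(11, o(-2)) - P(56, -2) = -2 - (2 + 56) = -2 - 1*58 = -2 - 58 = -60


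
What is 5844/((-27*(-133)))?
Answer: 1948/1197 ≈ 1.6274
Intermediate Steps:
5844/((-27*(-133))) = 5844/3591 = 5844*(1/3591) = 1948/1197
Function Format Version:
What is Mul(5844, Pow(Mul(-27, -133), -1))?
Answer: Rational(1948, 1197) ≈ 1.6274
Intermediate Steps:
Mul(5844, Pow(Mul(-27, -133), -1)) = Mul(5844, Pow(3591, -1)) = Mul(5844, Rational(1, 3591)) = Rational(1948, 1197)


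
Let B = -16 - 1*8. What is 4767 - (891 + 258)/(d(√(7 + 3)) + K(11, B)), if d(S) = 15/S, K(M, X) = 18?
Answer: 314793/67 + 383*√10/67 ≈ 4716.5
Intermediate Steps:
B = -24 (B = -16 - 8 = -24)
4767 - (891 + 258)/(d(√(7 + 3)) + K(11, B)) = 4767 - (891 + 258)/(15/(√(7 + 3)) + 18) = 4767 - 1149/(15/(√10) + 18) = 4767 - 1149/(15*(√10/10) + 18) = 4767 - 1149/(3*√10/2 + 18) = 4767 - 1149/(18 + 3*√10/2)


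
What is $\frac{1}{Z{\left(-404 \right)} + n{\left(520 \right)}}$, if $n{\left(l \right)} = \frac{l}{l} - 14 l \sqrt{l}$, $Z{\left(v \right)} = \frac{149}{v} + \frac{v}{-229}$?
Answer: $- \frac{1577120252}{18144977949485813283} - \frac{9586315486720 \sqrt{130}}{18144977949485813283} \approx -6.0238 \cdot 10^{-6}$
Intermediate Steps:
$Z{\left(v \right)} = \frac{149}{v} - \frac{v}{229}$ ($Z{\left(v \right)} = \frac{149}{v} + v \left(- \frac{1}{229}\right) = \frac{149}{v} - \frac{v}{229}$)
$n{\left(l \right)} = 1 - 14 l^{\frac{3}{2}}$
$\frac{1}{Z{\left(-404 \right)} + n{\left(520 \right)}} = \frac{1}{\left(\frac{149}{-404} - - \frac{404}{229}\right) + \left(1 - 14 \cdot 520^{\frac{3}{2}}\right)} = \frac{1}{\left(149 \left(- \frac{1}{404}\right) + \frac{404}{229}\right) + \left(1 - 14 \cdot 1040 \sqrt{130}\right)} = \frac{1}{\left(- \frac{149}{404} + \frac{404}{229}\right) + \left(1 - 14560 \sqrt{130}\right)} = \frac{1}{\frac{129095}{92516} + \left(1 - 14560 \sqrt{130}\right)} = \frac{1}{\frac{221611}{92516} - 14560 \sqrt{130}}$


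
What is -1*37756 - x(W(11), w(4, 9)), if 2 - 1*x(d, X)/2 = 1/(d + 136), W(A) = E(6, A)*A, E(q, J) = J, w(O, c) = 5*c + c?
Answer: -9704318/257 ≈ -37760.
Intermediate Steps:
w(O, c) = 6*c
W(A) = A² (W(A) = A*A = A²)
x(d, X) = 4 - 2/(136 + d) (x(d, X) = 4 - 2/(d + 136) = 4 - 2/(136 + d))
-1*37756 - x(W(11), w(4, 9)) = -1*37756 - 2*(271 + 2*11²)/(136 + 11²) = -37756 - 2*(271 + 2*121)/(136 + 121) = -37756 - 2*(271 + 242)/257 = -37756 - 2*513/257 = -37756 - 1*1026/257 = -37756 - 1026/257 = -9704318/257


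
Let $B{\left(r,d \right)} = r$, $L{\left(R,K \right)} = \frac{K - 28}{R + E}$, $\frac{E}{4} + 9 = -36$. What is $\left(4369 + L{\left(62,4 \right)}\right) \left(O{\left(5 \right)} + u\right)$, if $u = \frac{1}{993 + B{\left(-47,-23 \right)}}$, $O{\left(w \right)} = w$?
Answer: $\frac{1219571373}{55814} \approx 21851.0$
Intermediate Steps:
$E = -180$ ($E = -36 + 4 \left(-36\right) = -36 - 144 = -180$)
$L{\left(R,K \right)} = \frac{-28 + K}{-180 + R}$ ($L{\left(R,K \right)} = \frac{K - 28}{R - 180} = \frac{-28 + K}{-180 + R}$)
$u = \frac{1}{946}$ ($u = \frac{1}{993 - 47} = \frac{1}{946} \approx 0.0010571$)
$\left(4369 + L{\left(62,4 \right)}\right) \left(O{\left(5 \right)} + u\right) = \left(4369 + \frac{-28 + 4}{-180 + 62}\right) \left(5 + \frac{1}{946}\right) = \left(4369 + \frac{1}{-118} \left(-24\right)\right) \frac{4731}{946} = \left(4369 - - \frac{12}{59}\right) \frac{4731}{946} = \left(4369 + \frac{12}{59}\right) \frac{4731}{946} = \frac{257783}{59} \cdot \frac{4731}{946} = \frac{1219571373}{55814}$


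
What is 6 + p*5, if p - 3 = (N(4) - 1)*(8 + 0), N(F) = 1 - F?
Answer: -139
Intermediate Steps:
p = -29 (p = 3 + ((1 - 1*4) - 1)*(8 + 0) = 3 + ((1 - 4) - 1)*8 = 3 + (-3 - 1)*8 = 3 - 4*8 = 3 - 32 = -29)
6 + p*5 = 6 - 29*5 = 6 - 145 = -139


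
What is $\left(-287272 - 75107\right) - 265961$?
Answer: $-628340$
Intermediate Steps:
$\left(-287272 - 75107\right) - 265961 = -362379 - 265961 = -628340$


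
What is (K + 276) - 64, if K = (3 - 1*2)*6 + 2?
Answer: 220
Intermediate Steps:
K = 8 (K = (3 - 2)*6 + 2 = 1*6 + 2 = 6 + 2 = 8)
(K + 276) - 64 = (8 + 276) - 64 = 284 - 64 = 220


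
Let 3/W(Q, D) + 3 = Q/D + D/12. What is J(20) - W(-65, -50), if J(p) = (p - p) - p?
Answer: -1715/88 ≈ -19.489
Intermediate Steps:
W(Q, D) = 3/(-3 + D/12 + Q/D) (W(Q, D) = 3/(-3 + (Q/D + D/12)) = 3/(-3 + (D/12 + Q/D)) = 3/(-3 + D/12 + Q/D))
J(p) = -p (J(p) = 0 - p = -p)
J(20) - W(-65, -50) = -1*20 - 36*(-50)/((-50)**2 - 36*(-50) + 12*(-65)) = -20 - 36*(-50)/(2500 + 1800 - 780) = -20 - 36*(-50)/3520 = -20 - 1*(-45/88) = -20 + 45/88 = -1715/88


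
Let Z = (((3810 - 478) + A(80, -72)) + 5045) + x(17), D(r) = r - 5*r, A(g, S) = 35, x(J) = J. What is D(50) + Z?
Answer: 8229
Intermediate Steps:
D(r) = -4*r
Z = 8429 (Z = (((3810 - 478) + 35) + 5045) + 17 = ((3332 + 35) + 5045) + 17 = (3367 + 5045) + 17 = 8412 + 17 = 8429)
D(50) + Z = -4*50 + 8429 = -200 + 8429 = 8229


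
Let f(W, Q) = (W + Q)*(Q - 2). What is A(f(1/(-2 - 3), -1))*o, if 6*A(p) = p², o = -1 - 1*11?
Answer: -648/25 ≈ -25.920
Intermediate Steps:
f(W, Q) = (-2 + Q)*(Q + W) (f(W, Q) = (Q + W)*(-2 + Q) = (-2 + Q)*(Q + W))
o = -12 (o = -1 - 11 = -12)
A(p) = p²/6
A(f(1/(-2 - 3), -1))*o = (((-1)² - 2*(-1) - 2/(-2 - 3) - 1/(-2 - 3))²/6)*(-12) = ((1 + 2 - 2/(-5) - 1/(-5))²/6)*(-12) = ((1 + 2 - 2*(-⅕) - 1*(-⅕))²/6)*(-12) = ((1 + 2 + ⅖ + ⅕)²/6)*(-12) = ((18/5)²/6)*(-12) = ((⅙)*(324/25))*(-12) = (54/25)*(-12) = -648/25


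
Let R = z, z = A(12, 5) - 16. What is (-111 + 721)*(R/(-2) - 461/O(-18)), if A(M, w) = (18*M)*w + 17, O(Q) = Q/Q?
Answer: -610915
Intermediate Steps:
O(Q) = 1
A(M, w) = 17 + 18*M*w (A(M, w) = 18*M*w + 17 = 17 + 18*M*w)
z = 1081 (z = (17 + 18*12*5) - 16 = (17 + 1080) - 16 = 1097 - 16 = 1081)
R = 1081
(-111 + 721)*(R/(-2) - 461/O(-18)) = (-111 + 721)*(1081/(-2) - 461/1) = 610*(1081*(-½) - 461*1) = 610*(-1081/2 - 461) = 610*(-2003/2) = -610915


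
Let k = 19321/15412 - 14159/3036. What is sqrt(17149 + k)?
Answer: sqrt(146633770610579802)/2924427 ≈ 130.94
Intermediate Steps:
k = -9972497/2924427 (k = 19321*(1/15412) - 14159*1/3036 = 19321/15412 - 14159/3036 = -9972497/2924427 ≈ -3.4101)
sqrt(17149 + k) = sqrt(17149 - 9972497/2924427) = sqrt(50141026126/2924427) = sqrt(146633770610579802)/2924427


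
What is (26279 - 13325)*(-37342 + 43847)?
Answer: 84265770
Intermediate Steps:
(26279 - 13325)*(-37342 + 43847) = 12954*6505 = 84265770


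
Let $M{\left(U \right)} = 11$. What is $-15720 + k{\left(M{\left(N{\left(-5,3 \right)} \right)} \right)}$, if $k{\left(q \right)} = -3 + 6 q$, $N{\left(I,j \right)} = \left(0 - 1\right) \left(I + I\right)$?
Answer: $-15657$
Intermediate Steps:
$N{\left(I,j \right)} = - 2 I$
$-15720 + k{\left(M{\left(N{\left(-5,3 \right)} \right)} \right)} = -15720 + \left(-3 + 6 \cdot 11\right) = -15720 + \left(-3 + 66\right) = -15720 + 63 = -15657$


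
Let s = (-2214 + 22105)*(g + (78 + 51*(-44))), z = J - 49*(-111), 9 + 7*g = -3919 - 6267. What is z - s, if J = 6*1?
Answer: 504414202/7 ≈ 7.2059e+7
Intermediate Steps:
g = -10195/7 (g = -9/7 + (-3919 - 6267)/7 = -9/7 + (⅐)*(-10186) = -9/7 - 10186/7 = -10195/7 ≈ -1456.4)
J = 6
z = 5445 (z = 6 - 49*(-111) = 6 + 5439 = 5445)
s = -504376087/7 (s = (-2214 + 22105)*(-10195/7 + (78 + 51*(-44))) = 19891*(-10195/7 + (78 - 2244)) = 19891*(-10195/7 - 2166) = 19891*(-25357/7) = -504376087/7 ≈ -7.2054e+7)
z - s = 5445 - 1*(-504376087/7) = 5445 + 504376087/7 = 504414202/7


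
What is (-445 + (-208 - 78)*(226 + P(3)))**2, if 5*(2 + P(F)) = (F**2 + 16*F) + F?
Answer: 4615979481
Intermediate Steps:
P(F) = -2 + F**2/5 + 17*F/5 (P(F) = -2 + ((F**2 + 16*F) + F)/5 = -2 + (F**2 + 17*F)/5 = -2 + (F**2/5 + 17*F/5) = -2 + F**2/5 + 17*F/5)
(-445 + (-208 - 78)*(226 + P(3)))**2 = (-445 + (-208 - 78)*(226 + (-2 + (1/5)*3**2 + (17/5)*3)))**2 = (-445 - 286*(226 + (-2 + (1/5)*9 + 51/5)))**2 = (-445 - 286*(226 + (-2 + 9/5 + 51/5)))**2 = (-445 - 286*(226 + 10))**2 = (-445 - 286*236)**2 = (-445 - 67496)**2 = (-67941)**2 = 4615979481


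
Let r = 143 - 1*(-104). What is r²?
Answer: 61009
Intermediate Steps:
r = 247 (r = 143 + 104 = 247)
r² = 247² = 61009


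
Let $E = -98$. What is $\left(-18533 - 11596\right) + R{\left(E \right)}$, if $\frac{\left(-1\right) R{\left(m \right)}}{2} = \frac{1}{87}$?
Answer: $- \frac{2621225}{87} \approx -30129.0$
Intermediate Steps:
$R{\left(m \right)} = - \frac{2}{87}$
$\left(-18533 - 11596\right) + R{\left(E \right)} = \left(-18533 - 11596\right) - \frac{2}{87} = -30129 - \frac{2}{87} = - \frac{2621225}{87}$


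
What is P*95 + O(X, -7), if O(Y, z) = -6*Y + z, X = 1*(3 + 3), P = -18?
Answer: -1753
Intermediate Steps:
X = 6 (X = 1*6 = 6)
O(Y, z) = z - 6*Y
P*95 + O(X, -7) = -18*95 + (-7 - 6*6) = -1710 + (-7 - 36) = -1710 - 43 = -1753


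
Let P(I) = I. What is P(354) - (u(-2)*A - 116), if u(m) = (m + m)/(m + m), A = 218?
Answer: 252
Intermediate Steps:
u(m) = 1 (u(m) = (2*m)/((2*m)) = (2*m)*(1/(2*m)) = 1)
P(354) - (u(-2)*A - 116) = 354 - (1*218 - 116) = 354 - (218 - 116) = 354 - 1*102 = 354 - 102 = 252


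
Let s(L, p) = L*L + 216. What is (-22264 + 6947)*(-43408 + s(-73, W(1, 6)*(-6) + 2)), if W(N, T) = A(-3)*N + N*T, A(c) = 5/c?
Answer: 579947571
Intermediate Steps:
W(N, T) = -5*N/3 + N*T (W(N, T) = (5/(-3))*N + N*T = (5*(-1/3))*N + N*T = -5*N/3 + N*T)
s(L, p) = 216 + L**2 (s(L, p) = L**2 + 216 = 216 + L**2)
(-22264 + 6947)*(-43408 + s(-73, W(1, 6)*(-6) + 2)) = (-22264 + 6947)*(-43408 + (216 + (-73)**2)) = -15317*(-43408 + (216 + 5329)) = -15317*(-43408 + 5545) = -15317*(-37863) = 579947571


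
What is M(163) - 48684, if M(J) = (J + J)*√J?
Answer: -48684 + 326*√163 ≈ -44522.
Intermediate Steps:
M(J) = 2*J^(3/2) (M(J) = (2*J)*√J = 2*J^(3/2))
M(163) - 48684 = 2*163^(3/2) - 48684 = 2*(163*√163) - 48684 = 326*√163 - 48684 = -48684 + 326*√163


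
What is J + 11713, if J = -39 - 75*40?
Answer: 8674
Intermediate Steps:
J = -3039 (J = -39 - 3000 = -3039)
J + 11713 = -3039 + 11713 = 8674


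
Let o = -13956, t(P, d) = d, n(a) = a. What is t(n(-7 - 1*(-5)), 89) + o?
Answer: -13867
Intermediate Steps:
t(n(-7 - 1*(-5)), 89) + o = 89 - 13956 = -13867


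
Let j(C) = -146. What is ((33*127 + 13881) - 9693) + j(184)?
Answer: 8233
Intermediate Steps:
((33*127 + 13881) - 9693) + j(184) = ((33*127 + 13881) - 9693) - 146 = ((4191 + 13881) - 9693) - 146 = (18072 - 9693) - 146 = 8379 - 146 = 8233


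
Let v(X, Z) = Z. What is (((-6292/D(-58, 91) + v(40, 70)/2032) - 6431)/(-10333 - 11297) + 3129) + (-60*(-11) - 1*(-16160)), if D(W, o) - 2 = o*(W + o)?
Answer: 439138034834859/22012706800 ≈ 19949.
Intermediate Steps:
D(W, o) = 2 + o*(W + o)
(((-6292/D(-58, 91) + v(40, 70)/2032) - 6431)/(-10333 - 11297) + 3129) + (-60*(-11) - 1*(-16160)) = (((-6292/(2 + 91² - 58*91) + 70/2032) - 6431)/(-10333 - 11297) + 3129) + (-60*(-11) - 1*(-16160)) = (((-6292/(2 + 8281 - 5278) + 70*(1/2032)) - 6431)/(-21630) + 3129) + (660 + 16160) = (((-6292/3005 + 35/1016) - 6431)*(-1/21630) + 3129) + 16820 = ((-6287497/3053080 - 6431)*(-1/21630) + 3129) + 16820 = (-19640644977/3053080*(-1/21630) + 3129) + 16820 = (6546881659/22012706800 + 3129) + 16820 = 68884306458859/22012706800 + 16820 = 439138034834859/22012706800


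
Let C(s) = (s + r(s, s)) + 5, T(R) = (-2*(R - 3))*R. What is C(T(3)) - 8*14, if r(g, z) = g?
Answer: -107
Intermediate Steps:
T(R) = R*(6 - 2*R) (T(R) = (-2*(-3 + R))*R = (6 - 2*R)*R = R*(6 - 2*R))
C(s) = 5 + 2*s (C(s) = (s + s) + 5 = 2*s + 5 = 5 + 2*s)
C(T(3)) - 8*14 = (5 + 2*(2*3*(3 - 1*3))) - 8*14 = (5 + 2*(2*3*(3 - 3))) - 112 = (5 + 2*(2*3*0)) - 112 = (5 + 2*0) - 112 = (5 + 0) - 112 = 5 - 112 = -107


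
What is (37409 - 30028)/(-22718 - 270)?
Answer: -7381/22988 ≈ -0.32108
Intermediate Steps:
(37409 - 30028)/(-22718 - 270) = 7381/(-22988) = 7381*(-1/22988) = -7381/22988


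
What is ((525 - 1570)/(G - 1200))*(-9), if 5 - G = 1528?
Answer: -9405/2723 ≈ -3.4539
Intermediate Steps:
G = -1523 (G = 5 - 1*1528 = 5 - 1528 = -1523)
((525 - 1570)/(G - 1200))*(-9) = ((525 - 1570)/(-1523 - 1200))*(-9) = -1045/(-2723)*(-9) = -1045*(-1/2723)*(-9) = (1045/2723)*(-9) = -9405/2723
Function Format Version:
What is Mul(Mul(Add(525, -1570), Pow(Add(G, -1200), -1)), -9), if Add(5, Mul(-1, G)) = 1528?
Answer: Rational(-9405, 2723) ≈ -3.4539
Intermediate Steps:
G = -1523 (G = Add(5, Mul(-1, 1528)) = Add(5, -1528) = -1523)
Mul(Mul(Add(525, -1570), Pow(Add(G, -1200), -1)), -9) = Mul(Mul(Add(525, -1570), Pow(Add(-1523, -1200), -1)), -9) = Mul(Mul(-1045, Pow(-2723, -1)), -9) = Mul(Mul(-1045, Rational(-1, 2723)), -9) = Mul(Rational(1045, 2723), -9) = Rational(-9405, 2723)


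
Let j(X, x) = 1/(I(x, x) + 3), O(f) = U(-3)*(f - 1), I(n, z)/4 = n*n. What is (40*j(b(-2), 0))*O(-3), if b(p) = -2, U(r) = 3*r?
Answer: 480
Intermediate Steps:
I(n, z) = 4*n² (I(n, z) = 4*(n*n) = 4*n²)
O(f) = 9 - 9*f (O(f) = (3*(-3))*(f - 1) = -9*(-1 + f) = 9 - 9*f)
j(X, x) = 1/(3 + 4*x²) (j(X, x) = 1/(4*x² + 3) = 1/(3 + 4*x²))
(40*j(b(-2), 0))*O(-3) = (40/(3 + 4*0²))*(9 - 9*(-3)) = (40/(3 + 4*0))*(9 + 27) = (40/(3 + 0))*36 = (40/3)*36 = 480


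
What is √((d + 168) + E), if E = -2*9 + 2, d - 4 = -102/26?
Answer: √25701/13 ≈ 12.332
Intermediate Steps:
d = 1/13 (d = 4 - 102/26 = 4 - 102*1/26 = 4 - 51/13 = 1/13 ≈ 0.076923)
E = -16 (E = -18 + 2 = -16)
√((d + 168) + E) = √((1/13 + 168) - 16) = √(2185/13 - 16) = √(1977/13) = √25701/13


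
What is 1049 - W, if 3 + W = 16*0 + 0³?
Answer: 1052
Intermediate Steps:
W = -3 (W = -3 + (16*0 + 0³) = -3 + (0 + 0) = -3 + 0 = -3)
1049 - W = 1049 - 1*(-3) = 1049 + 3 = 1052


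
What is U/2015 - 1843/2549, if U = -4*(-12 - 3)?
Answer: -712141/1027247 ≈ -0.69325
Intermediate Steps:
U = 60 (U = -4*(-15) = 60)
U/2015 - 1843/2549 = 60/2015 - 1843/2549 = 60*(1/2015) - 1843*1/2549 = 12/403 - 1843/2549 = -712141/1027247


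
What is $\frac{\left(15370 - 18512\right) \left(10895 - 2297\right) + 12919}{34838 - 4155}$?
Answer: $- \frac{27001997}{30683} \approx -880.03$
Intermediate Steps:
$\frac{\left(15370 - 18512\right) \left(10895 - 2297\right) + 12919}{34838 - 4155} = \frac{\left(-3142\right) 8598 + 12919}{30683} = \left(-27014916 + 12919\right) \frac{1}{30683} = \left(-27001997\right) \frac{1}{30683} = - \frac{27001997}{30683}$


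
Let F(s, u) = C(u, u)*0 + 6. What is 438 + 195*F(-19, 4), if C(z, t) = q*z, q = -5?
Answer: 1608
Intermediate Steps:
C(z, t) = -5*z
F(s, u) = 6 (F(s, u) = -5*u*0 + 6 = 0 + 6 = 6)
438 + 195*F(-19, 4) = 438 + 195*6 = 438 + 1170 = 1608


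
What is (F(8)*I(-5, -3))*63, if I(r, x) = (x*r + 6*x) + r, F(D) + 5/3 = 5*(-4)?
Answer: 10920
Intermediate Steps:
F(D) = -65/3 (F(D) = -5/3 + 5*(-4) = -5/3 - 20 = -65/3)
I(r, x) = r + 6*x + r*x (I(r, x) = (r*x + 6*x) + r = (6*x + r*x) + r = r + 6*x + r*x)
(F(8)*I(-5, -3))*63 = -65*(-5 + 6*(-3) - 5*(-3))/3*63 = -65*(-5 - 18 + 15)/3*63 = -65/3*(-8)*63 = (520/3)*63 = 10920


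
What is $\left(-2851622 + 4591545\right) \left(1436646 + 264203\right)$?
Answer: $2959346294627$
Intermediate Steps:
$\left(-2851622 + 4591545\right) \left(1436646 + 264203\right) = 1739923 \cdot 1700849 = 2959346294627$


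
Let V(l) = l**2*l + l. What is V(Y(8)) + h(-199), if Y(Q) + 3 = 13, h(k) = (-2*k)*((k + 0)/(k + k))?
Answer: 1209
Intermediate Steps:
h(k) = -k (h(k) = (-2*k)*(k/((2*k))) = (-2*k)*(k*(1/(2*k))) = -2*k*(1/2) = -k)
Y(Q) = 10 (Y(Q) = -3 + 13 = 10)
V(l) = l + l**3 (V(l) = l**3 + l = l + l**3)
V(Y(8)) + h(-199) = (10 + 10**3) - 1*(-199) = (10 + 1000) + 199 = 1010 + 199 = 1209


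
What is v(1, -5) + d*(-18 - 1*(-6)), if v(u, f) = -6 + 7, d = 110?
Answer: -1319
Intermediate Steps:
v(u, f) = 1
v(1, -5) + d*(-18 - 1*(-6)) = 1 + 110*(-18 - 1*(-6)) = 1 + 110*(-18 + 6) = 1 + 110*(-12) = 1 - 1320 = -1319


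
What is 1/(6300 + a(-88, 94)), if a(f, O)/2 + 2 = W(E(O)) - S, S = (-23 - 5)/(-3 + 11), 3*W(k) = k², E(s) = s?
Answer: 3/36581 ≈ 8.2010e-5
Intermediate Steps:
W(k) = k²/3
S = -7/2 (S = -28/8 = -28*⅛ = -7/2 ≈ -3.5000)
a(f, O) = 3 + 2*O²/3 (a(f, O) = -4 + 2*(O²/3 - 1*(-7/2)) = -4 + 2*(O²/3 + 7/2) = -4 + 2*(7/2 + O²/3) = -4 + (7 + 2*O²/3) = 3 + 2*O²/3)
1/(6300 + a(-88, 94)) = 1/(6300 + (3 + (⅔)*94²)) = 1/(6300 + (3 + (⅔)*8836)) = 1/(6300 + (3 + 17672/3)) = 1/(6300 + 17681/3) = 1/(36581/3) = 3/36581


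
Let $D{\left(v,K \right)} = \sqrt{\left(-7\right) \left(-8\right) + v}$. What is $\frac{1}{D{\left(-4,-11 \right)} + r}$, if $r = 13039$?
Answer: $\frac{1003}{13078113} - \frac{2 \sqrt{13}}{170015469} \approx 7.6651 \cdot 10^{-5}$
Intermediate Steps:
$D{\left(v,K \right)} = \sqrt{56 + v}$
$\frac{1}{D{\left(-4,-11 \right)} + r} = \frac{1}{\sqrt{56 - 4} + 13039} = \frac{1}{\sqrt{52} + 13039} = \frac{1}{2 \sqrt{13} + 13039} = \frac{1}{13039 + 2 \sqrt{13}}$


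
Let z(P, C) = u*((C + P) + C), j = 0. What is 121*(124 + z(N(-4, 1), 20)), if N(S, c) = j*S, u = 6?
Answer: 44044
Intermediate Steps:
N(S, c) = 0 (N(S, c) = 0*S = 0)
z(P, C) = 6*P + 12*C (z(P, C) = 6*((C + P) + C) = 6*(P + 2*C) = 6*P + 12*C)
121*(124 + z(N(-4, 1), 20)) = 121*(124 + (6*0 + 12*20)) = 121*(124 + (0 + 240)) = 121*(124 + 240) = 121*364 = 44044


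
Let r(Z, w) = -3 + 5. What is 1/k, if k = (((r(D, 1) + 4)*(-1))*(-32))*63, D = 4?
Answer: 1/12096 ≈ 8.2672e-5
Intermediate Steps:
r(Z, w) = 2
k = 12096 (k = (((2 + 4)*(-1))*(-32))*63 = ((6*(-1))*(-32))*63 = -6*(-32)*63 = 192*63 = 12096)
1/k = 1/12096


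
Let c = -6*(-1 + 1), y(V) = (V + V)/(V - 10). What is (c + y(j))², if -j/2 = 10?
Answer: 16/9 ≈ 1.7778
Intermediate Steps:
j = -20 (j = -2*10 = -20)
y(V) = 2*V/(-10 + V) (y(V) = (2*V)/(-10 + V) = 2*V/(-10 + V))
c = 0 (c = -6*0 = 0)
(c + y(j))² = (0 + 2*(-20)/(-10 - 20))² = (0 + 2*(-20)/(-30))² = (0 + 2*(-20)*(-1/30))² = (0 + 4/3)² = (4/3)² = 16/9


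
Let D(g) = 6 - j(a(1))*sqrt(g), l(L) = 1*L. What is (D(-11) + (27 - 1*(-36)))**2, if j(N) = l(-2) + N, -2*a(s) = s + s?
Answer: 4662 + 414*I*sqrt(11) ≈ 4662.0 + 1373.1*I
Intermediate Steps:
l(L) = L
a(s) = -s (a(s) = -(s + s)/2 = -s)
j(N) = -2 + N
D(g) = 6 + 3*sqrt(g) (D(g) = 6 - (-2 - 1*1)*sqrt(g) = 6 - (-2 - 1)*sqrt(g) = 6 - (-3)*sqrt(g) = 6 + 3*sqrt(g))
(D(-11) + (27 - 1*(-36)))**2 = ((6 + 3*sqrt(-11)) + (27 - 1*(-36)))**2 = ((6 + 3*(I*sqrt(11))) + (27 + 36))**2 = ((6 + 3*I*sqrt(11)) + 63)**2 = (69 + 3*I*sqrt(11))**2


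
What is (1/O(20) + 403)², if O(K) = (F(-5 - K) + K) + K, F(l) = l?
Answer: 36554116/225 ≈ 1.6246e+5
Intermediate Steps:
O(K) = -5 + K (O(K) = ((-5 - K) + K) + K = -5 + K)
(1/O(20) + 403)² = (1/(-5 + 20) + 403)² = (1/15 + 403)² = (6046/15)² = 36554116/225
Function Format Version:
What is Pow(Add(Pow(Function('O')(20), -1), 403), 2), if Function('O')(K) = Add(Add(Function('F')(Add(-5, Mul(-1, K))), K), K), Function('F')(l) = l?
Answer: Rational(36554116, 225) ≈ 1.6246e+5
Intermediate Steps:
Function('O')(K) = Add(-5, K) (Function('O')(K) = Add(Add(Add(-5, Mul(-1, K)), K), K) = Add(-5, K))
Pow(Add(Pow(Function('O')(20), -1), 403), 2) = Pow(Add(Pow(Add(-5, 20), -1), 403), 2) = Pow(Add(Pow(15, -1), 403), 2) = Pow(Add(Rational(1, 15), 403), 2) = Pow(Rational(6046, 15), 2) = Rational(36554116, 225)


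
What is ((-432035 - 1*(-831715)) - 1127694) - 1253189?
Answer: -1981203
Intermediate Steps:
((-432035 - 1*(-831715)) - 1127694) - 1253189 = ((-432035 + 831715) - 1127694) - 1253189 = (399680 - 1127694) - 1253189 = -728014 - 1253189 = -1981203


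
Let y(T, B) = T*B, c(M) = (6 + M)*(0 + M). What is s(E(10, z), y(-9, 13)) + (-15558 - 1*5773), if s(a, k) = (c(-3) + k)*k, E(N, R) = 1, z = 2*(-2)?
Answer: -6589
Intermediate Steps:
c(M) = M*(6 + M) (c(M) = (6 + M)*M = M*(6 + M))
y(T, B) = B*T
z = -4
s(a, k) = k*(-9 + k) (s(a, k) = (-3*(6 - 3) + k)*k = (-3*3 + k)*k = (-9 + k)*k = k*(-9 + k))
s(E(10, z), y(-9, 13)) + (-15558 - 1*5773) = (13*(-9))*(-9 + 13*(-9)) + (-15558 - 1*5773) = -117*(-9 - 117) + (-15558 - 5773) = -117*(-126) - 21331 = 14742 - 21331 = -6589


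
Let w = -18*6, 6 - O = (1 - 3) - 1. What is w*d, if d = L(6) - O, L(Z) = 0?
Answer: 972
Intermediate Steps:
O = 9 (O = 6 - ((1 - 3) - 1) = 6 - (-2 - 1) = 6 - 1*(-3) = 6 + 3 = 9)
d = -9 (d = 0 - 1*9 = 0 - 9 = -9)
w = -108
w*d = -108*(-9) = 972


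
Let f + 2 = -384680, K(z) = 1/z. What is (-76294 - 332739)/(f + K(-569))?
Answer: 232739777/218884059 ≈ 1.0633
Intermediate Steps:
f = -384682 (f = -2 - 384680 = -384682)
(-76294 - 332739)/(f + K(-569)) = (-76294 - 332739)/(-384682 + 1/(-569)) = -409033/(-384682 - 1/569) = -409033/(-218884059/569) = -409033*(-569/218884059) = 232739777/218884059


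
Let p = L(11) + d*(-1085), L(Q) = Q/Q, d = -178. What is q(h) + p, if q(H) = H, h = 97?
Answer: 193228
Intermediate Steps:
L(Q) = 1
p = 193131 (p = 1 - 178*(-1085) = 1 + 193130 = 193131)
q(h) + p = 97 + 193131 = 193228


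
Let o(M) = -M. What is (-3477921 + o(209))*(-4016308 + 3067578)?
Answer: 3299806274900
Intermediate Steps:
(-3477921 + o(209))*(-4016308 + 3067578) = (-3477921 - 1*209)*(-4016308 + 3067578) = (-3477921 - 209)*(-948730) = -3478130*(-948730) = 3299806274900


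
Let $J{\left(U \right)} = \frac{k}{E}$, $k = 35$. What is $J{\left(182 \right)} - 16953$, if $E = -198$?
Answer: $- \frac{3356729}{198} \approx -16953.0$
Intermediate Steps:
$J{\left(U \right)} = - \frac{35}{198}$ ($J{\left(U \right)} = \frac{35}{-198} = 35 \left(- \frac{1}{198}\right) = - \frac{35}{198}$)
$J{\left(182 \right)} - 16953 = - \frac{35}{198} - 16953 = - \frac{3356729}{198}$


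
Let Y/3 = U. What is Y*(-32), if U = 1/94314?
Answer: -16/15719 ≈ -0.0010179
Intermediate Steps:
U = 1/94314 ≈ 1.0603e-5
Y = 1/31438 (Y = 3*(1/94314) = 1/31438 ≈ 3.1809e-5)
Y*(-32) = (1/31438)*(-32) = -16/15719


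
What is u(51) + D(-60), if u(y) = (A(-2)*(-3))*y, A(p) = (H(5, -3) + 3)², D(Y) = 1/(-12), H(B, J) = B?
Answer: -117505/12 ≈ -9792.1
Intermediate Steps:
D(Y) = -1/12
A(p) = 64 (A(p) = (5 + 3)² = 8² = 64)
u(y) = -192*y (u(y) = (64*(-3))*y = -192*y)
u(51) + D(-60) = -192*51 - 1/12 = -9792 - 1/12 = -117505/12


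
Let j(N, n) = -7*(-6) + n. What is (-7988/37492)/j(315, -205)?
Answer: 1997/1527799 ≈ 0.0013071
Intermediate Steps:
j(N, n) = 42 + n
(-7988/37492)/j(315, -205) = (-7988/37492)/(42 - 205) = -7988*1/37492/(-163) = -1997/9373*(-1/163) = 1997/1527799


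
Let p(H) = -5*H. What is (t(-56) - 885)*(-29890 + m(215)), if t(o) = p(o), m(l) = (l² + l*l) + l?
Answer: -37978875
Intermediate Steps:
m(l) = l + 2*l² (m(l) = (l² + l²) + l = 2*l² + l = l + 2*l²)
t(o) = -5*o
(t(-56) - 885)*(-29890 + m(215)) = (-5*(-56) - 885)*(-29890 + 215*(1 + 2*215)) = (280 - 885)*(-29890 + 215*(1 + 430)) = -605*(-29890 + 215*431) = -605*(-29890 + 92665) = -605*62775 = -37978875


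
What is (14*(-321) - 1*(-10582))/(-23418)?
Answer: -3044/11709 ≈ -0.25997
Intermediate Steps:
(14*(-321) - 1*(-10582))/(-23418) = (-4494 + 10582)*(-1/23418) = 6088*(-1/23418) = -3044/11709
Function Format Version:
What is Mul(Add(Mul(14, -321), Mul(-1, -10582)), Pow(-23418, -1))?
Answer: Rational(-3044, 11709) ≈ -0.25997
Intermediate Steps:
Mul(Add(Mul(14, -321), Mul(-1, -10582)), Pow(-23418, -1)) = Mul(Add(-4494, 10582), Rational(-1, 23418)) = Mul(6088, Rational(-1, 23418)) = Rational(-3044, 11709)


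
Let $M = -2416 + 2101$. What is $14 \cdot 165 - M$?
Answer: $2625$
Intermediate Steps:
$M = -315$
$14 \cdot 165 - M = 14 \cdot 165 - -315 = 2310 + 315 = 2625$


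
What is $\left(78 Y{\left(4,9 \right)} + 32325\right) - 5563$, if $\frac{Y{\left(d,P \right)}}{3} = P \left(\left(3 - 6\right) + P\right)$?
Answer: $39398$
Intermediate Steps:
$Y{\left(d,P \right)} = 3 P \left(-3 + P\right)$ ($Y{\left(d,P \right)} = 3 P \left(\left(3 - 6\right) + P\right) = 3 P \left(-3 + P\right)$)
$\left(78 Y{\left(4,9 \right)} + 32325\right) - 5563 = \left(78 \cdot 3 \cdot 9 \left(-3 + 9\right) + 32325\right) - 5563 = \left(78 \cdot 3 \cdot 9 \cdot 6 + 32325\right) - 5563 = \left(78 \cdot 162 + 32325\right) - 5563 = \left(12636 + 32325\right) - 5563 = 44961 - 5563 = 39398$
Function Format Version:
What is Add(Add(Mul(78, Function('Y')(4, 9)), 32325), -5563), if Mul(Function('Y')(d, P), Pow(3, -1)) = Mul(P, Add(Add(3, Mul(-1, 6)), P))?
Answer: 39398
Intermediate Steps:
Function('Y')(d, P) = Mul(3, P, Add(-3, P)) (Function('Y')(d, P) = Mul(3, Mul(P, Add(Add(3, Mul(-1, 6)), P))) = Mul(3, Mul(P, Add(Add(3, -6), P))) = Mul(3, Mul(P, Add(-3, P))) = Mul(3, P, Add(-3, P)))
Add(Add(Mul(78, Function('Y')(4, 9)), 32325), -5563) = Add(Add(Mul(78, Mul(3, 9, Add(-3, 9))), 32325), -5563) = Add(Add(Mul(78, Mul(3, 9, 6)), 32325), -5563) = Add(Add(Mul(78, 162), 32325), -5563) = Add(Add(12636, 32325), -5563) = Add(44961, -5563) = 39398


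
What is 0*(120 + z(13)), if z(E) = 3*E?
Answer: 0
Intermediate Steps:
0*(120 + z(13)) = 0*(120 + 3*13) = 0*(120 + 39) = 0*159 = 0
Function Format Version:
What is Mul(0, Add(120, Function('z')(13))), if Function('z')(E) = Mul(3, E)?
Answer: 0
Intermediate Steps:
Mul(0, Add(120, Function('z')(13))) = Mul(0, Add(120, Mul(3, 13))) = Mul(0, Add(120, 39)) = Mul(0, 159) = 0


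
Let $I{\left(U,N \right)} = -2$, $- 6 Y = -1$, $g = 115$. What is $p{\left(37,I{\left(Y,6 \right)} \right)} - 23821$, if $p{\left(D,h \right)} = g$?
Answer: $-23706$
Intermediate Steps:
$Y = \frac{1}{6}$ ($Y = \left(- \frac{1}{6}\right) \left(-1\right) = \frac{1}{6} \approx 0.16667$)
$p{\left(D,h \right)} = 115$
$p{\left(37,I{\left(Y,6 \right)} \right)} - 23821 = 115 - 23821 = -23706$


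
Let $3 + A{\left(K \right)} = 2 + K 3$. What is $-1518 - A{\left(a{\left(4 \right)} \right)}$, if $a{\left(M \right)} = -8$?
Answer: $-1493$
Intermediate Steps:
$A{\left(K \right)} = -1 + 3 K$ ($A{\left(K \right)} = -3 + \left(2 + K 3\right) = -3 + \left(2 + 3 K\right) = -1 + 3 K$)
$-1518 - A{\left(a{\left(4 \right)} \right)} = -1518 - \left(-1 + 3 \left(-8\right)\right) = -1518 - \left(-1 - 24\right) = -1518 - -25 = -1518 + 25 = -1493$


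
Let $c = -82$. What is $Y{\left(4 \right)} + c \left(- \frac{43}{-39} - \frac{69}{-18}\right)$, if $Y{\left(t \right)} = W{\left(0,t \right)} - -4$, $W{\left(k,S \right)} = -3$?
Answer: $- \frac{15746}{39} \approx -403.74$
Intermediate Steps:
$Y{\left(t \right)} = 1$ ($Y{\left(t \right)} = -3 - -4 = -3 + 4 = 1$)
$Y{\left(4 \right)} + c \left(- \frac{43}{-39} - \frac{69}{-18}\right) = 1 - 82 \left(- \frac{43}{-39} - \frac{69}{-18}\right) = 1 - 82 \left(\left(-43\right) \left(- \frac{1}{39}\right) - - \frac{23}{6}\right) = 1 - 82 \left(\frac{43}{39} + \frac{23}{6}\right) = 1 - \frac{15785}{39} = - \frac{15746}{39}$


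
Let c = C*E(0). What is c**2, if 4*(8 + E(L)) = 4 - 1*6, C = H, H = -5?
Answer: 7225/4 ≈ 1806.3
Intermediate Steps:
C = -5
E(L) = -17/2 (E(L) = -8 + (4 - 1*6)/4 = -8 + (4 - 6)/4 = -8 + (1/4)*(-2) = -8 - 1/2 = -17/2)
c = 85/2 (c = -5*(-17/2) = 85/2 ≈ 42.500)
c**2 = (85/2)**2 = 7225/4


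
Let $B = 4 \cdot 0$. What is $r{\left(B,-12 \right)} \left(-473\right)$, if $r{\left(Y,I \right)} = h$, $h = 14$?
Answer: $-6622$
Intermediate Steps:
$B = 0$
$r{\left(Y,I \right)} = 14$
$r{\left(B,-12 \right)} \left(-473\right) = 14 \left(-473\right) = -6622$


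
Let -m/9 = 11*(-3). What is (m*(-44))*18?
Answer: -235224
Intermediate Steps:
m = 297 (m = -99*(-3) = -9*(-33) = 297)
(m*(-44))*18 = (297*(-44))*18 = -13068*18 = -235224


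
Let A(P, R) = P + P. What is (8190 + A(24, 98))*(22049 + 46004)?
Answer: 560620614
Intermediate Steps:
A(P, R) = 2*P
(8190 + A(24, 98))*(22049 + 46004) = (8190 + 2*24)*(22049 + 46004) = (8190 + 48)*68053 = 8238*68053 = 560620614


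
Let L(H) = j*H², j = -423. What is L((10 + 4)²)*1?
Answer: -16249968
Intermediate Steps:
L(H) = -423*H²
L((10 + 4)²)*1 = -423*(10 + 4)⁴*1 = -423*(14²)²*1 = -423*196²*1 = -423*38416*1 = -16249968*1 = -16249968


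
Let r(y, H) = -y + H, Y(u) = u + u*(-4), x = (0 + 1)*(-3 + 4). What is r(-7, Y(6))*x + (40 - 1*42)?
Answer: -13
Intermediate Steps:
x = 1 (x = 1*1 = 1)
Y(u) = -3*u (Y(u) = u - 4*u = -3*u)
r(y, H) = H - y
r(-7, Y(6))*x + (40 - 1*42) = (-3*6 - 1*(-7))*1 + (40 - 1*42) = (-18 + 7)*1 + (40 - 42) = -11*1 - 2 = -11 - 2 = -13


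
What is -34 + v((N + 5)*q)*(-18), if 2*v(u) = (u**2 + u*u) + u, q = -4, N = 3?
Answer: -18178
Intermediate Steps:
v(u) = u**2 + u/2 (v(u) = ((u**2 + u*u) + u)/2 = ((u**2 + u**2) + u)/2 = (2*u**2 + u)/2 = (u + 2*u**2)/2 = u**2 + u/2)
-34 + v((N + 5)*q)*(-18) = -34 + (((3 + 5)*(-4))*(1/2 + (3 + 5)*(-4)))*(-18) = -34 + ((8*(-4))*(1/2 + 8*(-4)))*(-18) = -34 - 32*(1/2 - 32)*(-18) = -34 - 32*(-63/2)*(-18) = -34 + 1008*(-18) = -34 - 18144 = -18178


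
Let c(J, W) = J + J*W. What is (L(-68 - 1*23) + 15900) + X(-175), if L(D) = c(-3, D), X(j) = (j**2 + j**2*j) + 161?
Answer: -5312419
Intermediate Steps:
X(j) = 161 + j**2 + j**3 (X(j) = (j**2 + j**3) + 161 = 161 + j**2 + j**3)
L(D) = -3 - 3*D (L(D) = -3*(1 + D) = -3 - 3*D)
(L(-68 - 1*23) + 15900) + X(-175) = ((-3 - 3*(-68 - 1*23)) + 15900) + (161 + (-175)**2 + (-175)**3) = ((-3 - 3*(-68 - 23)) + 15900) + (161 + 30625 - 5359375) = ((-3 - 3*(-91)) + 15900) - 5328589 = ((-3 + 273) + 15900) - 5328589 = (270 + 15900) - 5328589 = 16170 - 5328589 = -5312419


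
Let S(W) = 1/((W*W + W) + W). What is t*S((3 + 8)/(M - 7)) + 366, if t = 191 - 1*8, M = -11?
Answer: 41358/275 ≈ 150.39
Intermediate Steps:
S(W) = 1/(W**2 + 2*W) (S(W) = 1/((W**2 + W) + W) = 1/((W + W**2) + W) = 1/(W**2 + 2*W))
t = 183 (t = 191 - 8 = 183)
t*S((3 + 8)/(M - 7)) + 366 = 183*(1/((((3 + 8)/(-11 - 7)))*(2 + (3 + 8)/(-11 - 7)))) + 366 = 183*(1/(((11/(-18)))*(2 + 11/(-18)))) + 366 = 183*(1/(((11*(-1/18)))*(2 + 11*(-1/18)))) + 366 = 183*(1/((-11/18)*(2 - 11/18))) + 366 = 183*(-18/(11*25/18)) + 366 = 183*(-18/11*18/25) + 366 = 183*(-324/275) + 366 = -59292/275 + 366 = 41358/275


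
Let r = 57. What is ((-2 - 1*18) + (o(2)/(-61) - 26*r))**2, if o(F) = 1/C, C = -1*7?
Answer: 411333670609/182329 ≈ 2.2560e+6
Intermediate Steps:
C = -7
o(F) = -1/7 (o(F) = 1/(-7) = -1/7)
((-2 - 1*18) + (o(2)/(-61) - 26*r))**2 = ((-2 - 1*18) + (-1/7/(-61) - 26/(1/57)))**2 = ((-2 - 18) + (-1/7*(-1/61) - 26/1/57))**2 = (-20 + (1/427 - 26*57))**2 = (-20 + (1/427 - 1482))**2 = (-20 - 632813/427)**2 = (-641353/427)**2 = 411333670609/182329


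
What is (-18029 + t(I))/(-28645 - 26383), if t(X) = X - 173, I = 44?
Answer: 9079/27514 ≈ 0.32998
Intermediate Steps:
t(X) = -173 + X
(-18029 + t(I))/(-28645 - 26383) = (-18029 + (-173 + 44))/(-28645 - 26383) = (-18029 - 129)/(-55028) = -18158*(-1/55028) = 9079/27514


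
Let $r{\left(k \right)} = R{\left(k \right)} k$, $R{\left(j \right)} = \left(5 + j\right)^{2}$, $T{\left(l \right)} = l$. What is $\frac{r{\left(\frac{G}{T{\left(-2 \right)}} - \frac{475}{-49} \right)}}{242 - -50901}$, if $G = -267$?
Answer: $\frac{2959805684457}{48135382456} \approx 61.489$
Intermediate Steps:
$r{\left(k \right)} = k \left(5 + k\right)^{2}$ ($r{\left(k \right)} = \left(5 + k\right)^{2} k = k \left(5 + k\right)^{2}$)
$\frac{r{\left(\frac{G}{T{\left(-2 \right)}} - \frac{475}{-49} \right)}}{242 - -50901} = \frac{\left(- \frac{267}{-2} - \frac{475}{-49}\right) \left(5 - \left(- \frac{475}{49} - \frac{267}{2}\right)\right)^{2}}{242 - -50901} = \frac{\left(\left(-267\right) \left(- \frac{1}{2}\right) - - \frac{475}{49}\right) \left(5 - - \frac{14033}{98}\right)^{2}}{242 + 50901} = \frac{\left(\frac{267}{2} + \frac{475}{49}\right) \left(5 + \left(\frac{267}{2} + \frac{475}{49}\right)\right)^{2}}{51143} = \frac{14033 \left(5 + \frac{14033}{98}\right)^{2}}{98} \cdot \frac{1}{51143} = \frac{14033 \left(\frac{14523}{98}\right)^{2}}{98} \cdot \frac{1}{51143} = \frac{14033}{98} \cdot \frac{210917529}{9604} \cdot \frac{1}{51143} = \frac{2959805684457}{941192} \cdot \frac{1}{51143} = \frac{2959805684457}{48135382456}$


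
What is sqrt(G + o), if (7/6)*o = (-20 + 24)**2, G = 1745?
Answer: sqrt(86177)/7 ≈ 41.937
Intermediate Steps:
o = 96/7 (o = 6*(-20 + 24)**2/7 = (6/7)*4**2 = (6/7)*16 = 96/7 ≈ 13.714)
sqrt(G + o) = sqrt(1745 + 96/7) = sqrt(12311/7) = sqrt(86177)/7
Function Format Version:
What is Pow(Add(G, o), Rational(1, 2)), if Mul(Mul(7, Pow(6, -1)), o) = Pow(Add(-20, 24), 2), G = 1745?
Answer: Mul(Rational(1, 7), Pow(86177, Rational(1, 2))) ≈ 41.937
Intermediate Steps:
o = Rational(96, 7) (o = Mul(Rational(6, 7), Pow(Add(-20, 24), 2)) = Mul(Rational(6, 7), Pow(4, 2)) = Mul(Rational(6, 7), 16) = Rational(96, 7) ≈ 13.714)
Pow(Add(G, o), Rational(1, 2)) = Pow(Add(1745, Rational(96, 7)), Rational(1, 2)) = Pow(Rational(12311, 7), Rational(1, 2)) = Mul(Rational(1, 7), Pow(86177, Rational(1, 2)))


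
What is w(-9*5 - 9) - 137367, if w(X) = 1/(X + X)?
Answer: -14835637/108 ≈ -1.3737e+5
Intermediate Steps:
w(X) = 1/(2*X)
w(-9*5 - 9) - 137367 = 1/(2*(-9*5 - 9)) - 137367 = 1/(2*(-45 - 9)) - 137367 = (½)/(-54) - 137367 = (½)*(-1/54) - 137367 = -1/108 - 137367 = -14835637/108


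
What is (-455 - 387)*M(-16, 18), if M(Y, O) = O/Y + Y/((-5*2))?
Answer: -7999/20 ≈ -399.95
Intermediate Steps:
M(Y, O) = -Y/10 + O/Y (M(Y, O) = O/Y + Y/(-10) = O/Y + Y*(-1/10) = O/Y - Y/10 = -Y/10 + O/Y)
(-455 - 387)*M(-16, 18) = (-455 - 387)*(-1/10*(-16) + 18/(-16)) = -842*(8/5 + 18*(-1/16)) = -842*(8/5 - 9/8) = -842*19/40 = -7999/20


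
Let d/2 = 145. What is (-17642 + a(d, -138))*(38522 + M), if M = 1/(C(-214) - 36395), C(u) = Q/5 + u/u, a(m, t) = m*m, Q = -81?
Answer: 466067868348586/182051 ≈ 2.5601e+9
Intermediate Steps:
d = 290 (d = 2*145 = 290)
a(m, t) = m²
C(u) = -76/5 (C(u) = -81/5 + u/u = -81*⅕ + 1 = -81/5 + 1 = -76/5)
M = -5/182051 (M = 1/(-76/5 - 36395) = 1/(-182051/5) = -5/182051 ≈ -2.7465e-5)
(-17642 + a(d, -138))*(38522 + M) = (-17642 + 290²)*(38522 - 5/182051) = (-17642 + 84100)*(7012968617/182051) = 66458*(7012968617/182051) = 466067868348586/182051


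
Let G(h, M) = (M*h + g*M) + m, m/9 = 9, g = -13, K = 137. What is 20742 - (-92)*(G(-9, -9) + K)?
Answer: 59014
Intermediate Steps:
m = 81 (m = 9*9 = 81)
G(h, M) = 81 - 13*M + M*h (G(h, M) = (M*h - 13*M) + 81 = (-13*M + M*h) + 81 = 81 - 13*M + M*h)
20742 - (-92)*(G(-9, -9) + K) = 20742 - (-92)*((81 - 13*(-9) - 9*(-9)) + 137) = 20742 - (-92)*((81 + 117 + 81) + 137) = 20742 - (-92)*(279 + 137) = 20742 - (-92)*416 = 20742 - 1*(-38272) = 20742 + 38272 = 59014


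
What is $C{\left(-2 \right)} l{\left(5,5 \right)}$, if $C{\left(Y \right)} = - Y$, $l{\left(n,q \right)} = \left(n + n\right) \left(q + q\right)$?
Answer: $200$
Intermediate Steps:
$l{\left(n,q \right)} = 4 n q$ ($l{\left(n,q \right)} = 2 n 2 q = 4 n q$)
$C{\left(-2 \right)} l{\left(5,5 \right)} = \left(-1\right) \left(-2\right) 4 \cdot 5 \cdot 5 = 2 \cdot 100 = 200$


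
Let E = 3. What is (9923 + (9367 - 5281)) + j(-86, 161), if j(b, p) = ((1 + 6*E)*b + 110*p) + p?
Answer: 30246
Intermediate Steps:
j(b, p) = 19*b + 111*p (j(b, p) = ((1 + 6*3)*b + 110*p) + p = ((1 + 18)*b + 110*p) + p = (19*b + 110*p) + p = 19*b + 111*p)
(9923 + (9367 - 5281)) + j(-86, 161) = (9923 + (9367 - 5281)) + (19*(-86) + 111*161) = (9923 + 4086) + (-1634 + 17871) = 14009 + 16237 = 30246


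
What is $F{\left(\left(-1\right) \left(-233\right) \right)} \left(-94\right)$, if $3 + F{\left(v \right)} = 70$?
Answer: $-6298$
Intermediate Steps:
$F{\left(v \right)} = 67$ ($F{\left(v \right)} = -3 + 70 = 67$)
$F{\left(\left(-1\right) \left(-233\right) \right)} \left(-94\right) = 67 \left(-94\right) = -6298$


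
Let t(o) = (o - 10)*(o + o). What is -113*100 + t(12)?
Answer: -11252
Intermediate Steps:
t(o) = 2*o*(-10 + o) (t(o) = (-10 + o)*(2*o) = 2*o*(-10 + o))
-113*100 + t(12) = -113*100 + 2*12*(-10 + 12) = -11300 + 2*12*2 = -11300 + 48 = -11252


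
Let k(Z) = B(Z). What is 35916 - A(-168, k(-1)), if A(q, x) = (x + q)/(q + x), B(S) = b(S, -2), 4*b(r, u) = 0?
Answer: 35915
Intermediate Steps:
b(r, u) = 0 (b(r, u) = (¼)*0 = 0)
B(S) = 0
k(Z) = 0
A(q, x) = 1 (A(q, x) = (q + x)/(q + x) = 1)
35916 - A(-168, k(-1)) = 35916 - 1*1 = 35916 - 1 = 35915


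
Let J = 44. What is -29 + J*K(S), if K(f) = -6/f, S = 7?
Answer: -467/7 ≈ -66.714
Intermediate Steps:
-29 + J*K(S) = -29 + 44*(-6/7) = -29 - 264/7 = -467/7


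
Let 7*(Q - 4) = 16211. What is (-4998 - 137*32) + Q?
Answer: -49435/7 ≈ -7062.1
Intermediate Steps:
Q = 16239/7 (Q = 4 + (⅐)*16211 = 4 + 16211/7 = 16239/7 ≈ 2319.9)
(-4998 - 137*32) + Q = (-4998 - 137*32) + 16239/7 = (-4998 - 4384) + 16239/7 = -9382 + 16239/7 = -49435/7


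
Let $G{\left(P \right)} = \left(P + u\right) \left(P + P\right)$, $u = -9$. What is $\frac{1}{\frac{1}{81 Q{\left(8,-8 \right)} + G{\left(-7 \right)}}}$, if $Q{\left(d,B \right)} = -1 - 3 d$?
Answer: $-1801$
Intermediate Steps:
$G{\left(P \right)} = 2 P \left(-9 + P\right)$ ($G{\left(P \right)} = \left(P - 9\right) \left(P + P\right) = \left(-9 + P\right) 2 P = 2 P \left(-9 + P\right)$)
$\frac{1}{\frac{1}{81 Q{\left(8,-8 \right)} + G{\left(-7 \right)}}} = \frac{1}{\frac{1}{81 \left(-1 - 24\right) + 2 \left(-7\right) \left(-9 - 7\right)}} = \frac{1}{\frac{1}{81 \left(-1 - 24\right) + 2 \left(-7\right) \left(-16\right)}} = \frac{1}{\frac{1}{81 \left(-25\right) + 224}} = \frac{1}{\frac{1}{-2025 + 224}} = \frac{1}{\frac{1}{-1801}} = \frac{1}{- \frac{1}{1801}} = -1801$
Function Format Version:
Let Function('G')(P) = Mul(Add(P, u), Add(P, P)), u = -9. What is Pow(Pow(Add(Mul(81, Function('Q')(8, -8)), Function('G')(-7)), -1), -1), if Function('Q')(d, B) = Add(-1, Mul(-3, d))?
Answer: -1801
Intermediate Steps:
Function('G')(P) = Mul(2, P, Add(-9, P)) (Function('G')(P) = Mul(Add(P, -9), Add(P, P)) = Mul(Add(-9, P), Mul(2, P)) = Mul(2, P, Add(-9, P)))
Pow(Pow(Add(Mul(81, Function('Q')(8, -8)), Function('G')(-7)), -1), -1) = Pow(Pow(Add(Mul(81, Add(-1, Mul(-3, 8))), Mul(2, -7, Add(-9, -7))), -1), -1) = Pow(Pow(Add(Mul(81, Add(-1, -24)), Mul(2, -7, -16)), -1), -1) = Pow(Pow(Add(Mul(81, -25), 224), -1), -1) = Pow(Pow(Add(-2025, 224), -1), -1) = Pow(Pow(-1801, -1), -1) = Pow(Rational(-1, 1801), -1) = -1801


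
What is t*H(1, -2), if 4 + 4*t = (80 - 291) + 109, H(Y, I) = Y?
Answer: -53/2 ≈ -26.500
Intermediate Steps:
t = -53/2 (t = -1 + ((80 - 291) + 109)/4 = -1 + (-211 + 109)/4 = -1 + (1/4)*(-102) = -1 - 51/2 = -53/2 ≈ -26.500)
t*H(1, -2) = -53/2*1 = -53/2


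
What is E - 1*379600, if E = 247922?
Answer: -131678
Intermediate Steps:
E - 1*379600 = 247922 - 1*379600 = 247922 - 379600 = -131678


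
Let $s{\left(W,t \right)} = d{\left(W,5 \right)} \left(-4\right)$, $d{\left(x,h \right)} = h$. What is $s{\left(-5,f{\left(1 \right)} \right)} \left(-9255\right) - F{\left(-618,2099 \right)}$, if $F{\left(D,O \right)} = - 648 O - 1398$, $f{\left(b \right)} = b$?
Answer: $1546650$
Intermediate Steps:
$F{\left(D,O \right)} = -1398 - 648 O$
$s{\left(W,t \right)} = -20$ ($s{\left(W,t \right)} = 5 \left(-4\right) = -20$)
$s{\left(-5,f{\left(1 \right)} \right)} \left(-9255\right) - F{\left(-618,2099 \right)} = \left(-20\right) \left(-9255\right) - \left(-1398 - 1360152\right) = 185100 - \left(-1398 - 1360152\right) = 185100 - -1361550 = 185100 + 1361550 = 1546650$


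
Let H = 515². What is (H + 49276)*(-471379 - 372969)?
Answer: -265548290348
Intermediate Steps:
H = 265225
(H + 49276)*(-471379 - 372969) = (265225 + 49276)*(-471379 - 372969) = 314501*(-844348) = -265548290348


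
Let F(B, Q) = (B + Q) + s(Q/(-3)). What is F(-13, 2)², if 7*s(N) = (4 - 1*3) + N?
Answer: 52900/441 ≈ 119.95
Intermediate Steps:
s(N) = ⅐ + N/7 (s(N) = ((4 - 1*3) + N)/7 = ((4 - 3) + N)/7 = (1 + N)/7 = ⅐ + N/7)
F(B, Q) = ⅐ + B + 20*Q/21 (F(B, Q) = (B + Q) + (⅐ + (Q/(-3))/7) = (B + Q) + (⅐ + (Q*(-⅓))/7) = (B + Q) + (⅐ + (-Q/3)/7) = (B + Q) + (⅐ - Q/21) = ⅐ + B + 20*Q/21)
F(-13, 2)² = (⅐ - 13 + (20/21)*2)² = (⅐ - 13 + 40/21)² = (-230/21)² = 52900/441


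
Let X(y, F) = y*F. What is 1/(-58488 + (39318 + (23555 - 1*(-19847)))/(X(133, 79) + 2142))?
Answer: -12649/739731992 ≈ -1.7099e-5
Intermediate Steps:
X(y, F) = F*y
1/(-58488 + (39318 + (23555 - 1*(-19847)))/(X(133, 79) + 2142)) = 1/(-58488 + (39318 + (23555 - 1*(-19847)))/(79*133 + 2142)) = 1/(-58488 + (39318 + (23555 + 19847))/(10507 + 2142)) = 1/(-58488 + (39318 + 43402)/12649) = 1/(-58488 + 82720*(1/12649)) = 1/(-58488 + 82720/12649) = 1/(-739731992/12649) = -12649/739731992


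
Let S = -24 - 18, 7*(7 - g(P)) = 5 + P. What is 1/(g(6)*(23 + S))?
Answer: -7/722 ≈ -0.0096953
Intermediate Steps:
g(P) = 44/7 - P/7 (g(P) = 7 - (5 + P)/7 = 7 + (-5/7 - P/7) = 44/7 - P/7)
S = -42
1/(g(6)*(23 + S)) = 1/((44/7 - 1/7*6)*(23 - 42)) = 1/((44/7 - 6/7)*(-19)) = 1/((38/7)*(-19)) = 1/(-722/7) = -7/722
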